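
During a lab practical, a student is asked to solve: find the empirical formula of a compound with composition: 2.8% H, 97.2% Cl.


Assume 100 g sample. Moles of each element:
  H: 2.8/1.008 = 2.778 mol
  Cl: 97.2/35.45 = 2.742 mol
Divide by smallest (2.742):
  H: 2.778/2.742 = 1.01
  Cl: 2.742/2.742 = 1.0
Empirical formula: HCl

HCl


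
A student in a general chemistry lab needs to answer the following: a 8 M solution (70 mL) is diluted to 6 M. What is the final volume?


C1V1 = C2V2
8 × 70 = 6 × V2
V2 = 560/6 = 93.33 mL

93.33 mL


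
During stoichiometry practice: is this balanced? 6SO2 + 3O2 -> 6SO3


Equation: 6SO2 + 3O2 -> 6SO3
Check atoms: O: 18=18, S: 6=6
Balanced

Yes, balanced


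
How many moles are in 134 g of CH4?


M(CH4) = 16.04 g/mol
n = mass/M = 134/16.04 = 8.3541 mol

8.3541 mol


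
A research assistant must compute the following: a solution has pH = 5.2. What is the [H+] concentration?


[H+] = 10^(-pH) = 10^(-5.2)
= 6.31×10^-6 M

6.31×10^-6 M


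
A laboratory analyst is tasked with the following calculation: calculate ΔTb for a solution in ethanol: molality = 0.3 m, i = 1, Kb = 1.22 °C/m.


ΔTb = Kb × m × i
= 1.22 × 0.3 × 1
= 0.366 °C

0.366 °C


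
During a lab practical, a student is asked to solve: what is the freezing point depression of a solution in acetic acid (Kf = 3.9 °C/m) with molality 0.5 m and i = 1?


ΔTf = Kf × m × i
= 3.9 × 0.5 × 1
= 1.95 °C

1.95 °C


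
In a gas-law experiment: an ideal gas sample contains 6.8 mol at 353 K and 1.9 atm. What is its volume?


PV = nRT  (R = 0.08206 L·atm/(mol·K))
V = nRT/P = 6.8×0.08206×353/1.9
= 103.672 L

103.672 L


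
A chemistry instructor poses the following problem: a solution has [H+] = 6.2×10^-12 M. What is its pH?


pH = -log10([H+]) = -log10(6.2×10^-12)
= 12 - log10(6.2)
= 12 - 0.79
= 11.21

11.21


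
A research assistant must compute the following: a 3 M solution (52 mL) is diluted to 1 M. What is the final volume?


C1V1 = C2V2
3 × 52 = 1 × V2
V2 = 156/1 = 156.0 mL

156.0 mL


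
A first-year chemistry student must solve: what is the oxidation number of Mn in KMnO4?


(+1) + x + 4(-2) = 0, so x = +7
Oxidation number: +7

+7


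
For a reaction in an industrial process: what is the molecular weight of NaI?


M(NaI) = 1×22.99 + 1×126.9
= 22.99 + 126.9
= 149.89 g/mol

149.89 g/mol


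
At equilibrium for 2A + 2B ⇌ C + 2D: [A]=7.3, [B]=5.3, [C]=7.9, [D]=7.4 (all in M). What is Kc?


Kc = [C][D]^2/([A]^2[B]^2)
= (7.9^1 × 7.4^2)/(7.3^2 × 5.3^2)
= 432.604/1496.9161
= 0.2890

0.2890


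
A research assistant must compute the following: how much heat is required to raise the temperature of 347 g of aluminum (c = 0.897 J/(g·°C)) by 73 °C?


q = mcΔT = 347 × 0.897 × 73
= 22721.91 J

22721.91 J


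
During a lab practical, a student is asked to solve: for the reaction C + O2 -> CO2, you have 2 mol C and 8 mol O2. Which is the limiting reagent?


Mole ratio available / coefficient:
  C: 2/1 = 2.000
  O2: 8/1 = 8.000
Smaller ratio is limiting.

C


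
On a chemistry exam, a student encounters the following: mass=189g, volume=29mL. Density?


ρ = mass/volume
= 189/29
= 6.517 g/mL

6.517 g/mL


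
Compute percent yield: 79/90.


% yield = actual/theoretical × 100
= 79/90 × 100
= 87.78%

87.78%


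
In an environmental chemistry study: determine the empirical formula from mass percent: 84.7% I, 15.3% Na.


Assume 100 g sample. Moles of each element:
  I: 84.7/126.9 = 0.667 mol
  Na: 15.3/22.99 = 0.666 mol
Divide by smallest (0.666):
  I: 0.667/0.666 = 1.0
  Na: 0.666/0.666 = 1.0
Empirical formula: NaI

NaI


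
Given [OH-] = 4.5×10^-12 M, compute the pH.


pOH = -log10([OH-]) = -log10(4.5×10^-12)
= 12 - log10(4.5) = 11.35
pH = 14 - pOH = 14 - 11.35 = 2.65

2.65


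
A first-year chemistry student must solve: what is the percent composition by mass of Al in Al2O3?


M(Al2O3) = 2×26.98 + 3×16.0 = 101.96 g/mol
Mass of Al = 2 × 26.98 = 53.96 g/mol
% Al = 53.96/101.96 × 100 = 52.92%

52.92%


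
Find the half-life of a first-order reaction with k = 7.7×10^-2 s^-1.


t½ = ln2/k = 0.693147/(7.7×10^-2 s^-1)
= 9.002 s

9.002 s


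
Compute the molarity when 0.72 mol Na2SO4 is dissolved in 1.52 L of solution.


M = n/V = 0.72/1.52 = 0.474 mol/L

0.474 M


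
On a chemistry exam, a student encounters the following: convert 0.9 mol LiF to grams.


M(LiF) = 25.94 g/mol
mass = n × M = 0.9 × 25.94 = 23.35 g

23.35 g


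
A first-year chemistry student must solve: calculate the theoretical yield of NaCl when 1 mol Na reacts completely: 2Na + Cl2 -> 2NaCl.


Mole ratio NaCl:Na = 2:2
n(NaCl) = 1 × 2/2 = 1.000 mol
mass = 1.000 × 58.44 = 58.44 g

58.44 g


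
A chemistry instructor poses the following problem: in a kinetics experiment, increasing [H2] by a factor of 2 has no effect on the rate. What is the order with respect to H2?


rate ∝ [H2]^n
rate ∝ [H2]^0
Order in H2: 0

0


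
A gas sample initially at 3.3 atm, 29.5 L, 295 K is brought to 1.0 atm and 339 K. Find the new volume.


P1V1/T1 = P2V2/T2
V2 = P1V1T2/(T1P2)
= 3.3×29.5×339/(295×1.0)
= 111.87 L

111.87 L


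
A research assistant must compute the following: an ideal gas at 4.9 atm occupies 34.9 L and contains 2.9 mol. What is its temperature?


PV = nRT  (R = 0.08206 L·atm/(mol·K))
T = PV/(nR) = 4.9×34.9/(2.9×0.08206)
= 171.01/0.237974
= 718.61 K

718.61 K


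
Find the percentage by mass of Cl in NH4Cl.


M(NH4Cl) = 1×14.01 + 4×1.008 + 1×35.45 = 53.492 g/mol
Mass of Cl = 1 × 35.45 = 35.45 g/mol
% Cl = 35.45/53.492 × 100 = 66.27%

66.27%


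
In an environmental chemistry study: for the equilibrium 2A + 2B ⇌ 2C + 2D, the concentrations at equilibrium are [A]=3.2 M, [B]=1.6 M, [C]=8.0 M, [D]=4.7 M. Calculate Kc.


Kc = [C]^2[D]^2/([A]^2[B]^2)
= (8.0^2 × 4.7^2)/(3.2^2 × 1.6^2)
= 1413.76/26.2144
= 53.93

53.93


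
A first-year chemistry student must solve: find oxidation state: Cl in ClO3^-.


x + 3(-2) = -1, so x = +5
Oxidation number: +5

+5


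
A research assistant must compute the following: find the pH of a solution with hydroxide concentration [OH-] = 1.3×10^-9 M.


pOH = -log10([OH-]) = -log10(1.3×10^-9)
= 9 - log10(1.3) = 8.89
pH = 14 - pOH = 14 - 8.89 = 5.11

5.11


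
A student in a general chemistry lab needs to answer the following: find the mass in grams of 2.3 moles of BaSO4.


M(BaSO4) = 233.4 g/mol
mass = n × M = 2.3 × 233.4 = 536.82 g

536.82 g


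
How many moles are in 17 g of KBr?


M(KBr) = 119.0 g/mol
n = mass/M = 17/119.0 = 0.1429 mol

0.1429 mol


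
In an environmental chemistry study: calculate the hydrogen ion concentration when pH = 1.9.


[H+] = 10^(-pH) = 10^(-1.9)
= 1.26×10^-2 M

1.26×10^-2 M


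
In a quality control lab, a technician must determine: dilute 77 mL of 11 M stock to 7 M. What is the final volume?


C1V1 = C2V2
11 × 77 = 7 × V2
V2 = 847/7 = 121.0 mL

121.0 mL


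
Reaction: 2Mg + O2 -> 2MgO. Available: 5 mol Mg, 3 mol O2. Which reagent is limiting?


Mole ratio available / coefficient:
  Mg: 5/2 = 2.500
  O2: 3/1 = 3.000
Smaller ratio is limiting.

Mg


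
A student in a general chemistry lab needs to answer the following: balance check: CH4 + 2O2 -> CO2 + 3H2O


Equation: CH4 + 2O2 -> CO2 + 3H2O
Check atoms: C: 1=1, H: 4≠6, O: 4≠5
Not balanced

No, not balanced


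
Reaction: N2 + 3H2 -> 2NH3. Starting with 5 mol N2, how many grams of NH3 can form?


Mole ratio NH3:N2 = 2:1
n(NH3) = 5 × 2/1 = 10.000 mol
mass = 10.000 × 17.03 = 170.3 g

170.3 g


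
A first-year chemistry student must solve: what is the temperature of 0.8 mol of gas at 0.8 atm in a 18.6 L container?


PV = nRT  (R = 0.08206 L·atm/(mol·K))
T = PV/(nR) = 0.8×18.6/(0.8×0.08206)
= 14.88/0.065648
= 226.66 K

226.66 K


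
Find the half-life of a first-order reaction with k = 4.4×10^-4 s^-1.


t½ = ln2/k = 0.693147/(4.4×10^-4 s^-1)
= 1575 s

1575 s


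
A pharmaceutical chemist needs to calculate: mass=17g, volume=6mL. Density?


ρ = mass/volume
= 17/6
= 2.833 g/mL

2.833 g/mL


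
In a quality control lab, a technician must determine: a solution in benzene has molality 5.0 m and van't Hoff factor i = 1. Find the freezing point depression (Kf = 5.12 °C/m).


ΔTf = Kf × m × i
= 5.12 × 5.0 × 1
= 25.6 °C

25.6 °C


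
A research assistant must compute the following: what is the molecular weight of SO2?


M(SO2) = 1×32.07 + 2×16.0
= 32.07 + 32.0
= 64.07 g/mol

64.07 g/mol


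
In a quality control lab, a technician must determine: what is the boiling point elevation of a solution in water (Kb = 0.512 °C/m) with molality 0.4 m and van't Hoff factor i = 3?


ΔTb = Kb × m × i
= 0.512 × 0.4 × 3
= 0.6144 °C

0.6144 °C


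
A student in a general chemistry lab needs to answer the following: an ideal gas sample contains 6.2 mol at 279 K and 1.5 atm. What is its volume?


PV = nRT  (R = 0.08206 L·atm/(mol·K))
V = nRT/P = 6.2×0.08206×279/1.5
= 94.632 L

94.632 L


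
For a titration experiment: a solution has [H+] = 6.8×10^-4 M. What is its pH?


pH = -log10([H+]) = -log10(6.8×10^-4)
= 4 - log10(6.8)
= 4 - 0.83
= 3.17

3.17


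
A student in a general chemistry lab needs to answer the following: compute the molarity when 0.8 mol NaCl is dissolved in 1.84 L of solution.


M = n/V = 0.8/1.84 = 0.435 mol/L

0.435 M


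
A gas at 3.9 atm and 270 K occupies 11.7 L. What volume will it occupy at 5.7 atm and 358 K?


P1V1/T1 = P2V2/T2
V2 = P1V1T2/(T1P2)
= 3.9×11.7×358/(270×5.7)
= 10.614 L

10.614 L


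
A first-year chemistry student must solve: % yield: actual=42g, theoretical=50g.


% yield = actual/theoretical × 100
= 42/50 × 100
= 84.0%

84.0%


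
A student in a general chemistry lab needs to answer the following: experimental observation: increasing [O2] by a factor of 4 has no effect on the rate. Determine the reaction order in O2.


rate ∝ [O2]^n
rate ∝ [O2]^0
Order in O2: 0

0


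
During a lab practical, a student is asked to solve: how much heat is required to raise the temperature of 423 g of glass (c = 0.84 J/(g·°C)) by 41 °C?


q = mcΔT = 423 × 0.84 × 41
= 14568.12 J

14568.12 J


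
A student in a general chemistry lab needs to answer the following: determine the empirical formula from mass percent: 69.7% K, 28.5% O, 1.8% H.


Assume 100 g sample. Moles of each element:
  K: 69.7/39.1 = 1.783 mol
  O: 28.5/16.0 = 1.781 mol
  H: 1.8/1.008 = 1.786 mol
Divide by smallest (1.781):
  K: 1.783/1.781 = 1.0
  O: 1.781/1.781 = 1.0
  H: 1.786/1.781 = 1.0
Empirical formula: KOH

KOH


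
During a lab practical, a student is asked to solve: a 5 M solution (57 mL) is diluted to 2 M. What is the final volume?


C1V1 = C2V2
5 × 57 = 2 × V2
V2 = 285/2 = 142.5 mL

142.5 mL


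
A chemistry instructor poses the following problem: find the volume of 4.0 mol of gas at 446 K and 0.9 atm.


PV = nRT  (R = 0.08206 L·atm/(mol·K))
V = nRT/P = 4.0×0.08206×446/0.9
= 162.661 L

162.661 L


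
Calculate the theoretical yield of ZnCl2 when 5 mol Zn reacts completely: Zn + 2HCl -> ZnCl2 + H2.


Mole ratio ZnCl2:Zn = 1:1
n(ZnCl2) = 5 × 1/1 = 5.000 mol
mass = 5.000 × 136.28 = 681.4 g

681.4 g


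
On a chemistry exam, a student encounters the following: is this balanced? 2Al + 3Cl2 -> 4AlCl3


Equation: 2Al + 3Cl2 -> 4AlCl3
Check atoms: Al: 2≠4, Cl: 6≠12
Not balanced

No, not balanced


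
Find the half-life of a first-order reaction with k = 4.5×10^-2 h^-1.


t½ = ln2/k = 0.693147/(4.5×10^-2 h^-1)
= 15.40 h

15.40 h


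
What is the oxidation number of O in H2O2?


Peroxide: O is -1
Oxidation number: -1

-1


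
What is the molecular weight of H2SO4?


M(H2SO4) = 2×1.008 + 1×32.07 + 4×16.0
= 2.02 + 32.07 + 64.0
= 98.09 g/mol

98.09 g/mol


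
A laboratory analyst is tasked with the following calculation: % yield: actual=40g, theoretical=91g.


% yield = actual/theoretical × 100
= 40/91 × 100
= 43.96%

43.96%


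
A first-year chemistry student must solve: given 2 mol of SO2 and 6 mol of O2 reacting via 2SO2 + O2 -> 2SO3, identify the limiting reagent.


Mole ratio available / coefficient:
  SO2: 2/2 = 1.000
  O2: 6/1 = 6.000
Smaller ratio is limiting.

SO2


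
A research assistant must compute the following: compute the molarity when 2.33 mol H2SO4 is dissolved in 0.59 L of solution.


M = n/V = 2.33/0.59 = 3.949 mol/L

3.949 M


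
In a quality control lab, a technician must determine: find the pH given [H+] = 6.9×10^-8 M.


pH = -log10([H+]) = -log10(6.9×10^-8)
= 8 - log10(6.9)
= 8 - 0.84
= 7.16

7.16


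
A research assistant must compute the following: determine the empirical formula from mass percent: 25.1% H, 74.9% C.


Assume 100 g sample. Moles of each element:
  H: 25.1/1.008 = 24.901 mol
  C: 74.9/12.01 = 6.236 mol
Divide by smallest (6.236):
  H: 24.901/6.236 = 3.99
  C: 6.236/6.236 = 1.0
Empirical formula: CH4

CH4


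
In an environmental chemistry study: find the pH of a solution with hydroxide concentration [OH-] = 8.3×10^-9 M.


pOH = -log10([OH-]) = -log10(8.3×10^-9)
= 9 - log10(8.3) = 8.08
pH = 14 - pOH = 14 - 8.08 = 5.92

5.92


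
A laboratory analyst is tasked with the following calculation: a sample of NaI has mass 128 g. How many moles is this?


M(NaI) = 149.89 g/mol
n = mass/M = 128/149.89 = 0.854 mol

0.854 mol


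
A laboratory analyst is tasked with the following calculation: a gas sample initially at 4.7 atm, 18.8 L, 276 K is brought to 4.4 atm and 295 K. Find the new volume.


P1V1/T1 = P2V2/T2
V2 = P1V1T2/(T1P2)
= 4.7×18.8×295/(276×4.4)
= 21.464 L

21.464 L


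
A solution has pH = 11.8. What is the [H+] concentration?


[H+] = 10^(-pH) = 10^(-11.8)
= 1.58×10^-12 M

1.58×10^-12 M


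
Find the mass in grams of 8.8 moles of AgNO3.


M(AgNO3) = 169.88 g/mol
mass = n × M = 8.8 × 169.88 = 1494.94 g

1494.94 g


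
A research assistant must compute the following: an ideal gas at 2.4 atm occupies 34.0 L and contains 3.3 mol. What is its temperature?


PV = nRT  (R = 0.08206 L·atm/(mol·K))
T = PV/(nR) = 2.4×34.0/(3.3×0.08206)
= 81.60/0.270798
= 301.33 K

301.33 K


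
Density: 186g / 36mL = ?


ρ = mass/volume
= 186/36
= 5.167 g/mL

5.167 g/mL


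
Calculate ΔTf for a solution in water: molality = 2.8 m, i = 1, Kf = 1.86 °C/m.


ΔTf = Kf × m × i
= 1.86 × 2.8 × 1
= 5.208 °C

5.208 °C


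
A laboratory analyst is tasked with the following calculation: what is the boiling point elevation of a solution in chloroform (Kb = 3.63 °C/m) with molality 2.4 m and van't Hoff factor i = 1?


ΔTb = Kb × m × i
= 3.63 × 2.4 × 1
= 8.712 °C

8.712 °C


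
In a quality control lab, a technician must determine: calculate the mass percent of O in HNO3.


M(HNO3) = 1×1.008 + 1×14.01 + 3×16.0 = 63.018 g/mol
Mass of O = 3 × 16.0 = 48.00 g/mol
% O = 48.00/63.018 × 100 = 76.17%

76.17%


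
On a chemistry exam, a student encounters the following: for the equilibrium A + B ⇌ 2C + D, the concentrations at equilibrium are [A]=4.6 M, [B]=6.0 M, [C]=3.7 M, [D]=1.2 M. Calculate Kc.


Kc = [C]^2[D]/([A][B])
= (3.7^2 × 1.2^1)/(4.6^1 × 6.0^1)
= 16.428/27.6
= 0.5952

0.5952


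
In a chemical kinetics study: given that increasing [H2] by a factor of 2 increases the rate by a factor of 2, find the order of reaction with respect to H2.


rate ∝ [H2]^n
2^n = 2 → n = 1
Order in H2: 1

1


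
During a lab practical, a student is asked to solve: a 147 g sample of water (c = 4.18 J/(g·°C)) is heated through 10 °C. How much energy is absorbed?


q = mcΔT = 147 × 4.18 × 10
= 6144.60 J

6144.60 J


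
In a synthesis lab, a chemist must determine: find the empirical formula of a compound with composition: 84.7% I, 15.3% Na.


Assume 100 g sample. Moles of each element:
  I: 84.7/126.9 = 0.667 mol
  Na: 15.3/22.99 = 0.666 mol
Divide by smallest (0.666):
  I: 0.667/0.666 = 1.0
  Na: 0.666/0.666 = 1.0
Empirical formula: NaI

NaI


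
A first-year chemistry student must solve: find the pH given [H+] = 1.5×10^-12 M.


pH = -log10([H+]) = -log10(1.5×10^-12)
= 12 - log10(1.5)
= 12 - 0.18
= 11.82

11.82


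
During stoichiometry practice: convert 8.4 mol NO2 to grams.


M(NO2) = 46.01 g/mol
mass = n × M = 8.4 × 46.01 = 386.48 g

386.48 g


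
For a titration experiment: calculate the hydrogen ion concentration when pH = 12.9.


[H+] = 10^(-pH) = 10^(-12.9)
= 1.26×10^-13 M

1.26×10^-13 M


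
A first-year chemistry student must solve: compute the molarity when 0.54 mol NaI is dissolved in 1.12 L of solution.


M = n/V = 0.54/1.12 = 0.482 mol/L

0.482 M


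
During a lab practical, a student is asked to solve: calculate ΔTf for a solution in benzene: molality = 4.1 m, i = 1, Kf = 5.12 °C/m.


ΔTf = Kf × m × i
= 5.12 × 4.1 × 1
= 20.992 °C

20.992 °C


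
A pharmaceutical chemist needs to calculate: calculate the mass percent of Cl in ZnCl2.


M(ZnCl2) = 1×65.38 + 2×35.45 = 136.28 g/mol
Mass of Cl = 2 × 35.45 = 70.90 g/mol
% Cl = 70.90/136.28 × 100 = 52.03%

52.03%


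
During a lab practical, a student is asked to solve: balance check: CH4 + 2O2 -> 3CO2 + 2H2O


Equation: CH4 + 2O2 -> 3CO2 + 2H2O
Check atoms: C: 1≠3, H: 4=4, O: 4≠8
Not balanced

No, not balanced


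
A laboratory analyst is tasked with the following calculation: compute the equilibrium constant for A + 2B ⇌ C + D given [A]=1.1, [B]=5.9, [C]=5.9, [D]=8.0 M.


Kc = [C][D]/([A][B]^2)
= (5.9^1 × 8.0^1)/(1.1^1 × 5.9^2)
= 47.2/38.291
= 1.233

1.233


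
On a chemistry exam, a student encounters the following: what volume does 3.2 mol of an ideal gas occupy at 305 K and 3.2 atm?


PV = nRT  (R = 0.08206 L·atm/(mol·K))
V = nRT/P = 3.2×0.08206×305/3.2
= 25.028 L

25.028 L


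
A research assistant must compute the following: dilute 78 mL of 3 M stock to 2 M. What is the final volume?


C1V1 = C2V2
3 × 78 = 2 × V2
V2 = 234/2 = 117.0 mL

117.0 mL


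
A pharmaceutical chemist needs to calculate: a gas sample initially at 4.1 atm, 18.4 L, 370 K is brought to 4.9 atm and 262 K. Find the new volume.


P1V1/T1 = P2V2/T2
V2 = P1V1T2/(T1P2)
= 4.1×18.4×262/(370×4.9)
= 10.902 L

10.902 L


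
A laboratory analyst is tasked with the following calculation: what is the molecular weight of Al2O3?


M(Al2O3) = 2×26.98 + 3×16.0
= 53.96 + 48.0
= 101.96 g/mol

101.96 g/mol


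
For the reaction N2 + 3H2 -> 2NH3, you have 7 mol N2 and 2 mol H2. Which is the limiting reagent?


Mole ratio available / coefficient:
  N2: 7/1 = 7.000
  H2: 2/3 = 0.667
Smaller ratio is limiting.

H2


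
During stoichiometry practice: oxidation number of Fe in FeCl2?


x + 2(-1) = 0, so x = +2
Oxidation number: +2

+2


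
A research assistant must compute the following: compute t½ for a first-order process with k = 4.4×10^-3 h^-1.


t½ = ln2/k = 0.693147/(4.4×10^-3 h^-1)
= 157.5 h

157.5 h


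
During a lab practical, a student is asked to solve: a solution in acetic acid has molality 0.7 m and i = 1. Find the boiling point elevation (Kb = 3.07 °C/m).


ΔTb = Kb × m × i
= 3.07 × 0.7 × 1
= 2.149 °C

2.149 °C


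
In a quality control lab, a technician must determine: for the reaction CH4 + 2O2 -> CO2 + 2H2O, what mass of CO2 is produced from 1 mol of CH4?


Mole ratio CO2:CH4 = 1:1
n(CO2) = 1 × 1/1 = 1.000 mol
mass = 1.000 × 44.01 = 44.01 g

44.01 g


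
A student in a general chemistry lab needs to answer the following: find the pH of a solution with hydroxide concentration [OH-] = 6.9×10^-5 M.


pOH = -log10([OH-]) = -log10(6.9×10^-5)
= 5 - log10(6.9) = 4.16
pH = 14 - pOH = 14 - 4.16 = 9.84

9.84


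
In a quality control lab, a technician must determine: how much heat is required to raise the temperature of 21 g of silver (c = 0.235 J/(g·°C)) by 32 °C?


q = mcΔT = 21 × 0.235 × 32
= 157.92 J

157.92 J


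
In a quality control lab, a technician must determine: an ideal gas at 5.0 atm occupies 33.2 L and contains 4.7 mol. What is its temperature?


PV = nRT  (R = 0.08206 L·atm/(mol·K))
T = PV/(nR) = 5.0×33.2/(4.7×0.08206)
= 166.00/0.385682
= 430.41 K

430.41 K


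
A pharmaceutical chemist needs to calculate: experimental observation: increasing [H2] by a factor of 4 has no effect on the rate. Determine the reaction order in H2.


rate ∝ [H2]^n
rate ∝ [H2]^0
Order in H2: 0

0


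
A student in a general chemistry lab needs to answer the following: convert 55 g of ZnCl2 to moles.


M(ZnCl2) = 136.28 g/mol
n = mass/M = 55/136.28 = 0.4036 mol

0.4036 mol


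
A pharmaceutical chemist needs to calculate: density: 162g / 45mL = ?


ρ = mass/volume
= 162/45
= 3.6 g/mL

3.6 g/mL


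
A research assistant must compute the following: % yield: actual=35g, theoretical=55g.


% yield = actual/theoretical × 100
= 35/55 × 100
= 63.64%

63.64%


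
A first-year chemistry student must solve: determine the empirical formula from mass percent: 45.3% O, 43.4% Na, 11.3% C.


Assume 100 g sample. Moles of each element:
  O: 45.3/16.0 = 2.831 mol
  Na: 43.4/22.99 = 1.888 mol
  C: 11.3/12.01 = 0.941 mol
Divide by smallest (0.941):
  O: 2.831/0.941 = 3.01
  Na: 1.888/0.941 = 2.01
  C: 0.941/0.941 = 1.0
Empirical formula: Na2CO3

Na2CO3


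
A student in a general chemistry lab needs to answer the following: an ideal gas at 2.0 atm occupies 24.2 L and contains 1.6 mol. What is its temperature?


PV = nRT  (R = 0.08206 L·atm/(mol·K))
T = PV/(nR) = 2.0×24.2/(1.6×0.08206)
= 48.40/0.131296
= 368.63 K

368.63 K


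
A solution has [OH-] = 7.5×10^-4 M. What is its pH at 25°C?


pOH = -log10([OH-]) = -log10(7.5×10^-4)
= 4 - log10(7.5) = 3.12
pH = 14 - pOH = 14 - 3.12 = 10.88

10.88


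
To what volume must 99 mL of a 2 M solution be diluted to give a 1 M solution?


C1V1 = C2V2
2 × 99 = 1 × V2
V2 = 198/1 = 198.0 mL

198.0 mL


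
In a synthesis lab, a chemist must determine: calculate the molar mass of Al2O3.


M(Al2O3) = 2×26.98 + 3×16.0
= 53.96 + 48.0
= 101.96 g/mol

101.96 g/mol


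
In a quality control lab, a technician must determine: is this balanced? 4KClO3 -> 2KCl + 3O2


Equation: 4KClO3 -> 2KCl + 3O2
Check atoms: Cl: 4≠2, K: 4≠2, O: 12≠6
Not balanced

No, not balanced


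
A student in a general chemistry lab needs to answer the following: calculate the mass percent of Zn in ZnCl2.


M(ZnCl2) = 1×65.38 + 2×35.45 = 136.28 g/mol
Mass of Zn = 1 × 65.38 = 65.38 g/mol
% Zn = 65.38/136.28 × 100 = 47.97%

47.97%


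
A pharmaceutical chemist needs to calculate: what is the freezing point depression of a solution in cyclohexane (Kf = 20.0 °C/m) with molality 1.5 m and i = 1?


ΔTf = Kf × m × i
= 20.0 × 1.5 × 1
= 30.0 °C

30.0 °C


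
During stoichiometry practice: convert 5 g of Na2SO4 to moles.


M(Na2SO4) = 142.05 g/mol
n = mass/M = 5/142.05 = 0.0352 mol

0.0352 mol


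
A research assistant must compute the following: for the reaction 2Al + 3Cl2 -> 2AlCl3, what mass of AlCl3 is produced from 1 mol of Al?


Mole ratio AlCl3:Al = 2:2
n(AlCl3) = 1 × 2/2 = 1.000 mol
mass = 1.000 × 133.33 = 133.33 g

133.33 g


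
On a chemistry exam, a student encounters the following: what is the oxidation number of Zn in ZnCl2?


Zn is +2
Oxidation number: +2

+2


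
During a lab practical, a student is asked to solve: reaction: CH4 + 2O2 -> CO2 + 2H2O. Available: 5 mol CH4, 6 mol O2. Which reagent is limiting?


Mole ratio available / coefficient:
  CH4: 5/1 = 5.000
  O2: 6/2 = 3.000
Smaller ratio is limiting.

O2


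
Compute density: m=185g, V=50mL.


ρ = mass/volume
= 185/50
= 3.7 g/mL

3.7 g/mL


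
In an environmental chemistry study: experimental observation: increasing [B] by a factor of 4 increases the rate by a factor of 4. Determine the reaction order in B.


rate ∝ [B]^n
4^n = 4 → n = 1
Order in B: 1

1


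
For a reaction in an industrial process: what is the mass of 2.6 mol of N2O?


M(N2O) = 44.02 g/mol
mass = n × M = 2.6 × 44.02 = 114.45 g

114.45 g


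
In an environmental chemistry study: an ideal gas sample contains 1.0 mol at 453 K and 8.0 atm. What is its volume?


PV = nRT  (R = 0.08206 L·atm/(mol·K))
V = nRT/P = 1.0×0.08206×453/8.0
= 4.647 L

4.647 L


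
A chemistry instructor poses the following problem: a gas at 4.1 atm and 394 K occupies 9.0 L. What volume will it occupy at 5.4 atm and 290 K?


P1V1/T1 = P2V2/T2
V2 = P1V1T2/(T1P2)
= 4.1×9.0×290/(394×5.4)
= 5.03 L

5.03 L


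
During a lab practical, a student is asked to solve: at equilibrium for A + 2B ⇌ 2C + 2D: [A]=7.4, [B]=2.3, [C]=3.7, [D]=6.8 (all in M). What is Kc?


Kc = [C]^2[D]^2/([A][B]^2)
= (3.7^2 × 6.8^2)/(7.4^1 × 2.3^2)
= 633.0256/39.146
= 16.17

16.17


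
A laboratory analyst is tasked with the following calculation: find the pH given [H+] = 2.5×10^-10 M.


pH = -log10([H+]) = -log10(2.5×10^-10)
= 10 - log10(2.5)
= 10 - 0.4
= 9.6

9.6


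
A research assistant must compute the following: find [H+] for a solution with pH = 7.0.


[H+] = 10^(-pH) = 10^(-7.0)
= 1.0×10^-7 M

1.0×10^-7 M


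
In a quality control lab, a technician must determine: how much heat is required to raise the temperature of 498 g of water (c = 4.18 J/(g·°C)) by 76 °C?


q = mcΔT = 498 × 4.18 × 76
= 158204.64 J

158204.64 J


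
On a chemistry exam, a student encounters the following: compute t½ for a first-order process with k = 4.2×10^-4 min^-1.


t½ = ln2/k = 0.693147/(4.2×10^-4 min^-1)
= 1650 min

1650 min


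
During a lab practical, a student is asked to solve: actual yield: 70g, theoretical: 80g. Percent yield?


% yield = actual/theoretical × 100
= 70/80 × 100
= 87.5%

87.5%


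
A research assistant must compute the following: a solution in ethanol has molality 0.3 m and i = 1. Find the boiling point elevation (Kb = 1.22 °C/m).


ΔTb = Kb × m × i
= 1.22 × 0.3 × 1
= 0.366 °C

0.366 °C


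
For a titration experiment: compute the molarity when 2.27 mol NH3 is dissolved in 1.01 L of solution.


M = n/V = 2.27/1.01 = 2.248 mol/L

2.248 M


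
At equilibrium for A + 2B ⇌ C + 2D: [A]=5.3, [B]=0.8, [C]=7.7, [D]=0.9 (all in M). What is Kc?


Kc = [C][D]^2/([A][B]^2)
= (7.7^1 × 0.9^2)/(5.3^1 × 0.8^2)
= 6.237/3.392
= 1.839

1.839


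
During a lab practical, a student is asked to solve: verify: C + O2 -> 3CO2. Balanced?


Equation: C + O2 -> 3CO2
Check atoms: C: 1≠3, O: 2≠6
Not balanced

No, not balanced


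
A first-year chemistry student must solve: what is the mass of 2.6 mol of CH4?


M(CH4) = 16.04 g/mol
mass = n × M = 2.6 × 16.04 = 41.70 g

41.70 g


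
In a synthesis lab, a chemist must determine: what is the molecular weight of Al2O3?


M(Al2O3) = 2×26.98 + 3×16.0
= 53.96 + 48.0
= 101.96 g/mol

101.96 g/mol


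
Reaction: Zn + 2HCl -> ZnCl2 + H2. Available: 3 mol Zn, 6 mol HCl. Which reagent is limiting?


Mole ratio available / coefficient:
  Zn: 3/1 = 3.000
  HCl: 6/2 = 3.000
Smaller ratio is limiting.

neither (stoichiometric); Zn and HCl are fully consumed


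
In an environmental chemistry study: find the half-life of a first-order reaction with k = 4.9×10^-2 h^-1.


t½ = ln2/k = 0.693147/(4.9×10^-2 h^-1)
= 14.15 h

14.15 h


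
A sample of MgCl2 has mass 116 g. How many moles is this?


M(MgCl2) = 95.21 g/mol
n = mass/M = 116/95.21 = 1.2184 mol

1.2184 mol


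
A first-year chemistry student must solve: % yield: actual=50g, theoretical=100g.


% yield = actual/theoretical × 100
= 50/100 × 100
= 50.0%

50.0%


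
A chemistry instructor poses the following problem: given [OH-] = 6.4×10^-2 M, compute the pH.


pOH = -log10([OH-]) = -log10(6.4×10^-2)
= 2 - log10(6.4) = 1.19
pH = 14 - pOH = 14 - 1.19 = 12.81

12.81


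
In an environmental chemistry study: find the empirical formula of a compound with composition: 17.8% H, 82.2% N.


Assume 100 g sample. Moles of each element:
  H: 17.8/1.008 = 17.659 mol
  N: 82.2/14.01 = 5.867 mol
Divide by smallest (5.867):
  H: 17.659/5.867 = 3.01
  N: 5.867/5.867 = 1.0
Empirical formula: NH3

NH3


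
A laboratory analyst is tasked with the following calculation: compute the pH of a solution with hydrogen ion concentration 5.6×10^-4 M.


pH = -log10([H+]) = -log10(5.6×10^-4)
= 4 - log10(5.6)
= 4 - 0.75
= 3.25

3.25


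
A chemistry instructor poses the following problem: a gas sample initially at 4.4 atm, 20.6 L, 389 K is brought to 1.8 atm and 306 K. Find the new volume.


P1V1/T1 = P2V2/T2
V2 = P1V1T2/(T1P2)
= 4.4×20.6×306/(389×1.8)
= 39.611 L

39.611 L


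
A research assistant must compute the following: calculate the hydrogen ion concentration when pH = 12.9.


[H+] = 10^(-pH) = 10^(-12.9)
= 1.26×10^-13 M

1.26×10^-13 M


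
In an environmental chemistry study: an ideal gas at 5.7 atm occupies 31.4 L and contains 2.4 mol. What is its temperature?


PV = nRT  (R = 0.08206 L·atm/(mol·K))
T = PV/(nR) = 5.7×31.4/(2.4×0.08206)
= 178.98/0.196944
= 908.79 K

908.79 K


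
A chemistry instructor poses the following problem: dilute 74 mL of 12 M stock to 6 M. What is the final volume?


C1V1 = C2V2
12 × 74 = 6 × V2
V2 = 888/6 = 148.0 mL

148.0 mL


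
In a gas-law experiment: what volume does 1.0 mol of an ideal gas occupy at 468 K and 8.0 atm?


PV = nRT  (R = 0.08206 L·atm/(mol·K))
V = nRT/P = 1.0×0.08206×468/8.0
= 4.801 L

4.801 L


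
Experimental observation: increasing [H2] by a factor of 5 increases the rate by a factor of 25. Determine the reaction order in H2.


rate ∝ [H2]^n
5^n = 25 → n = 2
Order in H2: 2

2


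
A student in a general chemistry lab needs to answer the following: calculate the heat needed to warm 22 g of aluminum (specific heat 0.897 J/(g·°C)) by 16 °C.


q = mcΔT = 22 × 0.897 × 16
= 315.74 J

315.74 J


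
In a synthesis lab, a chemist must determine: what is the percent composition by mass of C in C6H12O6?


M(C6H12O6) = 6×12.01 + 12×1.008 + 6×16.0 = 180.156 g/mol
Mass of C = 6 × 12.01 = 72.06 g/mol
% C = 72.06/180.156 × 100 = 40.00%

40.00%


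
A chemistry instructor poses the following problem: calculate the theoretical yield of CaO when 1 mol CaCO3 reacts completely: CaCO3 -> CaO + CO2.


Mole ratio CaO:CaCO3 = 1:1
n(CaO) = 1 × 1/1 = 1.000 mol
mass = 1.000 × 56.08 = 56.08 g

56.08 g


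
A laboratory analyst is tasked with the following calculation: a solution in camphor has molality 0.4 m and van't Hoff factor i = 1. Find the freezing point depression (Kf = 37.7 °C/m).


ΔTf = Kf × m × i
= 37.7 × 0.4 × 1
= 15.08 °C

15.08 °C


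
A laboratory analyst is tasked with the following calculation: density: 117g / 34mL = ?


ρ = mass/volume
= 117/34
= 3.441 g/mL

3.441 g/mL


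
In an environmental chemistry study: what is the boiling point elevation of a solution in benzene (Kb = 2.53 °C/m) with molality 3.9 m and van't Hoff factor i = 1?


ΔTb = Kb × m × i
= 2.53 × 3.9 × 1
= 9.867 °C

9.867 °C


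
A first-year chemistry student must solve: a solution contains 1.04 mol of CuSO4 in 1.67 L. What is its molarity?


M = n/V = 1.04/1.67 = 0.623 mol/L

0.623 M


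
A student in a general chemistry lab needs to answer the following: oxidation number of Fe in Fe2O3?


2x + 3(-2) = 0, so x = +3
Oxidation number: +3

+3


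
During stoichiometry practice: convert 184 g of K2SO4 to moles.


M(K2SO4) = 174.27 g/mol
n = mass/M = 184/174.27 = 1.0558 mol

1.0558 mol


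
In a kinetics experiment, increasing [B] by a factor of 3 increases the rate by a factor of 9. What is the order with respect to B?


rate ∝ [B]^n
3^n = 9 → n = 2
Order in B: 2

2


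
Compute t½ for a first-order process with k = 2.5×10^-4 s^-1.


t½ = ln2/k = 0.693147/(2.5×10^-4 s^-1)
= 2773 s

2773 s


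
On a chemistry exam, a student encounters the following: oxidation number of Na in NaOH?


Group 1 metal: +1
Oxidation number: +1

+1


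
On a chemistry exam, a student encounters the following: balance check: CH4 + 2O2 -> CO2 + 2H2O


Equation: CH4 + 2O2 -> CO2 + 2H2O
Check atoms: C: 1=1, H: 4=4, O: 4=4
Balanced

Yes, balanced


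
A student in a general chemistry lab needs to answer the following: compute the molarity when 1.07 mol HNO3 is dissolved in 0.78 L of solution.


M = n/V = 1.07/0.78 = 1.372 mol/L

1.372 M


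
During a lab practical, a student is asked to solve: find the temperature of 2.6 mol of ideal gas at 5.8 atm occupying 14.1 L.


PV = nRT  (R = 0.08206 L·atm/(mol·K))
T = PV/(nR) = 5.8×14.1/(2.6×0.08206)
= 81.78/0.213356
= 383.30 K

383.30 K


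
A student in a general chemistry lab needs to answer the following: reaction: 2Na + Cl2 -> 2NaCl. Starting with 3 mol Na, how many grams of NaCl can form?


Mole ratio NaCl:Na = 2:2
n(NaCl) = 3 × 2/2 = 3.000 mol
mass = 3.000 × 58.44 = 175.32 g

175.32 g


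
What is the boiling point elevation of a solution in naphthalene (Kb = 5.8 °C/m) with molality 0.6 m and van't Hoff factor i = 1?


ΔTb = Kb × m × i
= 5.8 × 0.6 × 1
= 3.48 °C

3.48 °C


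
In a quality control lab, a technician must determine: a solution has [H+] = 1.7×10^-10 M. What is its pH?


pH = -log10([H+]) = -log10(1.7×10^-10)
= 10 - log10(1.7)
= 10 - 0.23
= 9.77

9.77


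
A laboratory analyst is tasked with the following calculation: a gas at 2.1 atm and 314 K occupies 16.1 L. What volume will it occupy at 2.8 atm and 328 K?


P1V1/T1 = P2V2/T2
V2 = P1V1T2/(T1P2)
= 2.1×16.1×328/(314×2.8)
= 12.613 L

12.613 L


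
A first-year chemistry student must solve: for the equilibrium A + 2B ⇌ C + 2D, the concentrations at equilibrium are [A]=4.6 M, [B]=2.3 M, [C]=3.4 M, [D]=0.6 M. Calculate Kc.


Kc = [C][D]^2/([A][B]^2)
= (3.4^1 × 0.6^2)/(4.6^1 × 2.3^2)
= 1.224/24.334
= 0.05030

0.05030


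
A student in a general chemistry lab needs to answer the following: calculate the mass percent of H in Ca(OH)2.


M(Ca(OH)2) = 1×40.08 + 2×16.0 + 2×1.008 = 74.096 g/mol
Mass of H = 2 × 1.008 = 2.016 g/mol
% H = 2.016/74.096 × 100 = 2.72%

2.72%


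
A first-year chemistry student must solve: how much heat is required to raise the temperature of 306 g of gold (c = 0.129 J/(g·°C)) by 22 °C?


q = mcΔT = 306 × 0.129 × 22
= 868.43 J

868.43 J


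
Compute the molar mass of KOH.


M(KOH) = 1×39.1 + 1×16.0 + 1×1.008
= 39.1 + 16.0 + 1.01
= 56.11 g/mol

56.11 g/mol


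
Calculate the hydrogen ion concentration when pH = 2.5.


[H+] = 10^(-pH) = 10^(-2.5)
= 3.16×10^-3 M

3.16×10^-3 M


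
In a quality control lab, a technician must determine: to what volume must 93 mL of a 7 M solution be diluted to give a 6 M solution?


C1V1 = C2V2
7 × 93 = 6 × V2
V2 = 651/6 = 108.5 mL

108.5 mL


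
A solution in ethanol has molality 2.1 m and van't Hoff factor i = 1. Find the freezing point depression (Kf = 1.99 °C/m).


ΔTf = Kf × m × i
= 1.99 × 2.1 × 1
= 4.179 °C

4.179 °C


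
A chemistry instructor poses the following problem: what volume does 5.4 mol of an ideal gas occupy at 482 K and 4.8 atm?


PV = nRT  (R = 0.08206 L·atm/(mol·K))
V = nRT/P = 5.4×0.08206×482/4.8
= 44.497 L

44.497 L


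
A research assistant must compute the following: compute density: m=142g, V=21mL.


ρ = mass/volume
= 142/21
= 6.762 g/mL

6.762 g/mL


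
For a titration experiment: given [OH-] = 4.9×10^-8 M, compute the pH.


pOH = -log10([OH-]) = -log10(4.9×10^-8)
= 8 - log10(4.9) = 7.31
pH = 14 - pOH = 14 - 7.31 = 6.69

6.69


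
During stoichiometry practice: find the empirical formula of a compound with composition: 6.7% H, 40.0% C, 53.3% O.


Assume 100 g sample. Moles of each element:
  H: 6.7/1.008 = 6.647 mol
  C: 40.0/12.01 = 3.331 mol
  O: 53.3/16.0 = 3.331 mol
Divide by smallest (3.331):
  H: 6.647/3.331 = 2.0
  C: 3.331/3.331 = 1.0
  O: 3.331/3.331 = 1.0
Empirical formula: CH2O

CH2O


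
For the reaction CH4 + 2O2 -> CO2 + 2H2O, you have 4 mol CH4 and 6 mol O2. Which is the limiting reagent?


Mole ratio available / coefficient:
  CH4: 4/1 = 4.000
  O2: 6/2 = 3.000
Smaller ratio is limiting.

O2


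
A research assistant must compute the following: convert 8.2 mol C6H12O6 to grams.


M(C6H12O6) = 180.16 g/mol
mass = n × M = 8.2 × 180.16 = 1477.31 g

1477.31 g


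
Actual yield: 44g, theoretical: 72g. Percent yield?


% yield = actual/theoretical × 100
= 44/72 × 100
= 61.11%

61.11%


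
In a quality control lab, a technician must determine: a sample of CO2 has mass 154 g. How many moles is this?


M(CO2) = 44.01 g/mol
n = mass/M = 154/44.01 = 3.4992 mol

3.4992 mol


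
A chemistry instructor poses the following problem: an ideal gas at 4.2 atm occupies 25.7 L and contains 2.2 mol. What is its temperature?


PV = nRT  (R = 0.08206 L·atm/(mol·K))
T = PV/(nR) = 4.2×25.7/(2.2×0.08206)
= 107.94/0.180532
= 597.90 K

597.90 K


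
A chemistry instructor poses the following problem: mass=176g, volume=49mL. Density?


ρ = mass/volume
= 176/49
= 3.592 g/mL

3.592 g/mL


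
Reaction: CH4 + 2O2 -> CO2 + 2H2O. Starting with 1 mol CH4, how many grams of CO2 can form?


Mole ratio CO2:CH4 = 1:1
n(CO2) = 1 × 1/1 = 1.000 mol
mass = 1.000 × 44.01 = 44.01 g

44.01 g


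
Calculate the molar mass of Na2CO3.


M(Na2CO3) = 2×22.99 + 1×12.01 + 3×16.0
= 45.98 + 12.01 + 48.0
= 105.99 g/mol

105.99 g/mol


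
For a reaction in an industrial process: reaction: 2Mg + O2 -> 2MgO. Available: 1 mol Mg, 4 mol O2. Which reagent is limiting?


Mole ratio available / coefficient:
  Mg: 1/2 = 0.500
  O2: 4/1 = 4.000
Smaller ratio is limiting.

Mg


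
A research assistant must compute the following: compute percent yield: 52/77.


% yield = actual/theoretical × 100
= 52/77 × 100
= 67.53%

67.53%


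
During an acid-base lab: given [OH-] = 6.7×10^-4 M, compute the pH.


pOH = -log10([OH-]) = -log10(6.7×10^-4)
= 4 - log10(6.7) = 3.17
pH = 14 - pOH = 14 - 3.17 = 10.83

10.83


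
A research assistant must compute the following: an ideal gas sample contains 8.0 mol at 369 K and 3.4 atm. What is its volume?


PV = nRT  (R = 0.08206 L·atm/(mol·K))
V = nRT/P = 8.0×0.08206×369/3.4
= 71.247 L

71.247 L


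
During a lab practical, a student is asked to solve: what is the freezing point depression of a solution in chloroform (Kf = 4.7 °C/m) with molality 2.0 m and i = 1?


ΔTf = Kf × m × i
= 4.7 × 2.0 × 1
= 9.4 °C

9.4 °C


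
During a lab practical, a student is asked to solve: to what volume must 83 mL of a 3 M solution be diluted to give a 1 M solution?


C1V1 = C2V2
3 × 83 = 1 × V2
V2 = 249/1 = 249.0 mL

249.0 mL


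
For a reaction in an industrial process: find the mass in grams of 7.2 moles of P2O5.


M(P2O5) = 141.94 g/mol
mass = n × M = 7.2 × 141.94 = 1021.97 g

1021.97 g


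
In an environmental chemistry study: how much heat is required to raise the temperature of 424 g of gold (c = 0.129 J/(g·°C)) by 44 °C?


q = mcΔT = 424 × 0.129 × 44
= 2406.62 J

2406.62 J


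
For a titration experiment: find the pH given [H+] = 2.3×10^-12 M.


pH = -log10([H+]) = -log10(2.3×10^-12)
= 12 - log10(2.3)
= 12 - 0.36
= 11.64

11.64


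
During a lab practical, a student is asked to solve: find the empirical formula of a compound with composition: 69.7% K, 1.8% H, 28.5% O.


Assume 100 g sample. Moles of each element:
  K: 69.7/39.1 = 1.783 mol
  H: 1.8/1.008 = 1.786 mol
  O: 28.5/16.0 = 1.781 mol
Divide by smallest (1.781):
  K: 1.783/1.781 = 1.0
  H: 1.786/1.781 = 1.0
  O: 1.781/1.781 = 1.0
Empirical formula: KOH

KOH
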